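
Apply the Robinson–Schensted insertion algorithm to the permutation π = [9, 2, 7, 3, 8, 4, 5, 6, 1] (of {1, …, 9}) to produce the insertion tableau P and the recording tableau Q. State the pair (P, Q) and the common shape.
P = [1, 3, 4, 5, 6] / [2, 8] / [7] / [9];  Q = [1, 3, 5, 7, 8] / [2, 6] / [4] / [9];  common shape = (5, 2, 1, 1)

Row-insert the values π_1, π_2, … into P one at a time, bumping the leftmost entry strictly greater than the inserted value down to the next row. The recording tableau Q records, in position (i, j), the step at which that cell was added to P.
  Insert 9 (step 1): P = [9];  Q = [1]
  Insert 2 (step 2): P = [2] / [9];  Q = [1] / [2]
  Insert 7 (step 3): P = [2, 7] / [9];  Q = [1, 3] / [2]
  Insert 3 (step 4): P = [2, 3] / [7] / [9];  Q = [1, 3] / [2] / [4]
  Insert 8 (step 5): P = [2, 3, 8] / [7] / [9];  Q = [1, 3, 5] / [2] / [4]
  Insert 4 (step 6): P = [2, 3, 4] / [7, 8] / [9];  Q = [1, 3, 5] / [2, 6] / [4]
  Insert 5 (step 7): P = [2, 3, 4, 5] / [7, 8] / [9];  Q = [1, 3, 5, 7] / [2, 6] / [4]
  Insert 6 (step 8): P = [2, 3, 4, 5, 6] / [7, 8] / [9];  Q = [1, 3, 5, 7, 8] / [2, 6] / [4]
  Insert 1 (step 9): P = [1, 3, 4, 5, 6] / [2, 8] / [7] / [9];  Q = [1, 3, 5, 7, 8] / [2, 6] / [4] / [9]
Final shape: (5, 2, 1, 1).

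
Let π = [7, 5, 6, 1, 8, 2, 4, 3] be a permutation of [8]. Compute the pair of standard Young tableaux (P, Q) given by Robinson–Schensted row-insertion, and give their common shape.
P = [1, 2, 3] / [4, 6, 8] / [5] / [7];  Q = [1, 3, 5] / [2, 6, 7] / [4] / [8];  common shape = (3, 3, 1, 1)

Row-insert the values π_1, π_2, … into P one at a time, bumping the leftmost entry strictly greater than the inserted value down to the next row. The recording tableau Q records, in position (i, j), the step at which that cell was added to P.
  Insert 7 (step 1): P = [7];  Q = [1]
  Insert 5 (step 2): P = [5] / [7];  Q = [1] / [2]
  Insert 6 (step 3): P = [5, 6] / [7];  Q = [1, 3] / [2]
  Insert 1 (step 4): P = [1, 6] / [5] / [7];  Q = [1, 3] / [2] / [4]
  Insert 8 (step 5): P = [1, 6, 8] / [5] / [7];  Q = [1, 3, 5] / [2] / [4]
  Insert 2 (step 6): P = [1, 2, 8] / [5, 6] / [7];  Q = [1, 3, 5] / [2, 6] / [4]
  Insert 4 (step 7): P = [1, 2, 4] / [5, 6, 8] / [7];  Q = [1, 3, 5] / [2, 6, 7] / [4]
  Insert 3 (step 8): P = [1, 2, 3] / [4, 6, 8] / [5] / [7];  Q = [1, 3, 5] / [2, 6, 7] / [4] / [8]
Final shape: (3, 3, 1, 1).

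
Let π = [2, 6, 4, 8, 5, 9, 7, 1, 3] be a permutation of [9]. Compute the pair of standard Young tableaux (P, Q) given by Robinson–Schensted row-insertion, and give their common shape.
P = [1, 3, 5, 7] / [2, 4, 9] / [6, 8];  Q = [1, 2, 4, 6] / [3, 5, 7] / [8, 9];  common shape = (4, 3, 2)

Row-insert the values π_1, π_2, … into P one at a time, bumping the leftmost entry strictly greater than the inserted value down to the next row. The recording tableau Q records, in position (i, j), the step at which that cell was added to P.
  Insert 2 (step 1): P = [2];  Q = [1]
  Insert 6 (step 2): P = [2, 6];  Q = [1, 2]
  Insert 4 (step 3): P = [2, 4] / [6];  Q = [1, 2] / [3]
  Insert 8 (step 4): P = [2, 4, 8] / [6];  Q = [1, 2, 4] / [3]
  Insert 5 (step 5): P = [2, 4, 5] / [6, 8];  Q = [1, 2, 4] / [3, 5]
  Insert 9 (step 6): P = [2, 4, 5, 9] / [6, 8];  Q = [1, 2, 4, 6] / [3, 5]
  Insert 7 (step 7): P = [2, 4, 5, 7] / [6, 8, 9];  Q = [1, 2, 4, 6] / [3, 5, 7]
  Insert 1 (step 8): P = [1, 4, 5, 7] / [2, 8, 9] / [6];  Q = [1, 2, 4, 6] / [3, 5, 7] / [8]
  Insert 3 (step 9): P = [1, 3, 5, 7] / [2, 4, 9] / [6, 8];  Q = [1, 2, 4, 6] / [3, 5, 7] / [8, 9]
Final shape: (4, 3, 2).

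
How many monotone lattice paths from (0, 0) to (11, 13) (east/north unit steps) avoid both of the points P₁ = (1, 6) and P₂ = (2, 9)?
Number of paths = 2340703

Inclusion–exclusion. Total paths: C(24, 11) = 2496144. Through P₁: C(7, 1)·C(17, 10) = 136136. Through P₂: C(11, 2)·C(13, 9) = 39325. Since P₁ is strictly southwest of P₂, a monotone path through both must visit P₁ then P₂; paths through both = C(7, 1)·C(4, 1)·C(13, 9) = 20020. Avoid both = 2496144 − 136136 − 39325 + 20020 = 2340703.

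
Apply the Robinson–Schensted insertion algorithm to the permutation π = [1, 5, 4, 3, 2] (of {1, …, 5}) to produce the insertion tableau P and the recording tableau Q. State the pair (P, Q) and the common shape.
P = [1, 2] / [3] / [4] / [5];  Q = [1, 2] / [3] / [4] / [5];  common shape = (2, 1, 1, 1)

Row-insert the values π_1, π_2, … into P one at a time, bumping the leftmost entry strictly greater than the inserted value down to the next row. The recording tableau Q records, in position (i, j), the step at which that cell was added to P.
  Insert 1 (step 1): P = [1];  Q = [1]
  Insert 5 (step 2): P = [1, 5];  Q = [1, 2]
  Insert 4 (step 3): P = [1, 4] / [5];  Q = [1, 2] / [3]
  Insert 3 (step 4): P = [1, 3] / [4] / [5];  Q = [1, 2] / [3] / [4]
  Insert 2 (step 5): P = [1, 2] / [3] / [4] / [5];  Q = [1, 2] / [3] / [4] / [5]
Final shape: (2, 1, 1, 1).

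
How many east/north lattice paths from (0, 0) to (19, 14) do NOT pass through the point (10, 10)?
Number of paths = 686708660

Total paths from (0, 0) to (19, 14): C(33, 19) = 818809200. Paths through (10, 10): (paths (0, 0) → (10, 10)) × (paths (10, 10) → (19, 14)) = C(20, 10) · C(13, 9) = 184756 · 715 = 132100540. Avoidance count = 818809200 − 132100540 = 686708660.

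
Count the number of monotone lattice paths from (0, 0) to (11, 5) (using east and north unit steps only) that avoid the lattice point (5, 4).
Number of paths = 3486

Total paths from (0, 0) to (11, 5): C(16, 11) = 4368. Paths through (5, 4): (paths (0, 0) → (5, 4)) × (paths (5, 4) → (11, 5)) = C(9, 5) · C(7, 6) = 126 · 7 = 882. Avoidance count = 4368 − 882 = 3486.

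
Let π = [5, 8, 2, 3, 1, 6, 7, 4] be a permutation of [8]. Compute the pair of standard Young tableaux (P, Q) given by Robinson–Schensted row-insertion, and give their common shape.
P = [1, 3, 4, 7] / [2, 6] / [5, 8];  Q = [1, 2, 6, 7] / [3, 4] / [5, 8];  common shape = (4, 2, 2)

Row-insert the values π_1, π_2, … into P one at a time, bumping the leftmost entry strictly greater than the inserted value down to the next row. The recording tableau Q records, in position (i, j), the step at which that cell was added to P.
  Insert 5 (step 1): P = [5];  Q = [1]
  Insert 8 (step 2): P = [5, 8];  Q = [1, 2]
  Insert 2 (step 3): P = [2, 8] / [5];  Q = [1, 2] / [3]
  Insert 3 (step 4): P = [2, 3] / [5, 8];  Q = [1, 2] / [3, 4]
  Insert 1 (step 5): P = [1, 3] / [2, 8] / [5];  Q = [1, 2] / [3, 4] / [5]
  Insert 6 (step 6): P = [1, 3, 6] / [2, 8] / [5];  Q = [1, 2, 6] / [3, 4] / [5]
  Insert 7 (step 7): P = [1, 3, 6, 7] / [2, 8] / [5];  Q = [1, 2, 6, 7] / [3, 4] / [5]
  Insert 4 (step 8): P = [1, 3, 4, 7] / [2, 6] / [5, 8];  Q = [1, 2, 6, 7] / [3, 4] / [5, 8]
Final shape: (4, 2, 2).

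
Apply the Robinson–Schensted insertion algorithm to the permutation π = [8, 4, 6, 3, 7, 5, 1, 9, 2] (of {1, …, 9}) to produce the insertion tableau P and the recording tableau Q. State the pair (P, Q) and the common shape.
P = [1, 2, 7, 9] / [3, 5] / [4, 6] / [8];  Q = [1, 3, 5, 8] / [2, 6] / [4, 9] / [7];  common shape = (4, 2, 2, 1)

Row-insert the values π_1, π_2, … into P one at a time, bumping the leftmost entry strictly greater than the inserted value down to the next row. The recording tableau Q records, in position (i, j), the step at which that cell was added to P.
  Insert 8 (step 1): P = [8];  Q = [1]
  Insert 4 (step 2): P = [4] / [8];  Q = [1] / [2]
  Insert 6 (step 3): P = [4, 6] / [8];  Q = [1, 3] / [2]
  Insert 3 (step 4): P = [3, 6] / [4] / [8];  Q = [1, 3] / [2] / [4]
  Insert 7 (step 5): P = [3, 6, 7] / [4] / [8];  Q = [1, 3, 5] / [2] / [4]
  Insert 5 (step 6): P = [3, 5, 7] / [4, 6] / [8];  Q = [1, 3, 5] / [2, 6] / [4]
  Insert 1 (step 7): P = [1, 5, 7] / [3, 6] / [4] / [8];  Q = [1, 3, 5] / [2, 6] / [4] / [7]
  Insert 9 (step 8): P = [1, 5, 7, 9] / [3, 6] / [4] / [8];  Q = [1, 3, 5, 8] / [2, 6] / [4] / [7]
  Insert 2 (step 9): P = [1, 2, 7, 9] / [3, 5] / [4, 6] / [8];  Q = [1, 3, 5, 8] / [2, 6] / [4, 9] / [7]
Final shape: (4, 2, 2, 1).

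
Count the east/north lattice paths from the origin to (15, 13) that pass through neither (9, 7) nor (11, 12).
Number of paths = 21312410

Inclusion–exclusion. Total paths: C(28, 15) = 37442160. Through P₁: C(16, 9)·C(12, 6) = 10570560. Through P₂: C(23, 11)·C(5, 4) = 6760390. Since P₁ is strictly southwest of P₂, a monotone path through both must visit P₁ then P₂; paths through both = C(16, 9)·C(7, 2)·C(5, 4) = 1201200. Avoid both = 37442160 − 10570560 − 6760390 + 1201200 = 21312410.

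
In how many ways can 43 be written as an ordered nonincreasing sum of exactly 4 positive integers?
p(43, 4 parts) = 588

Partitions of n into exactly k parts are in bijection with partitions of n − k into at most k parts (subtract 1 from each part). So p(43, exactly 4) = p(39, parts ≤ 4). Computing via the recurrence p(m, j) = p(m, j−1) + p(m−j, j) gives 588.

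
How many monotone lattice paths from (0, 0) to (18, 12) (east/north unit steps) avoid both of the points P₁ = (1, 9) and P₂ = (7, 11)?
Number of paths = 86103297

Inclusion–exclusion. Total paths: C(30, 18) = 86493225. Through P₁: C(10, 1)·C(20, 17) = 11400. Through P₂: C(18, 7)·C(12, 11) = 381888. Since P₁ is strictly southwest of P₂, a monotone path through both must visit P₁ then P₂; paths through both = C(10, 1)·C(8, 6)·C(12, 11) = 3360. Avoid both = 86493225 − 11400 − 381888 + 3360 = 86103297.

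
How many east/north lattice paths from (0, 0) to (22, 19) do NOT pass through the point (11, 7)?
Number of paths = 201634139928

Total paths from (0, 0) to (22, 19): C(41, 22) = 244662670200. Paths through (11, 7): (paths (0, 0) → (11, 7)) × (paths (11, 7) → (22, 19)) = C(18, 11) · C(23, 11) = 31824 · 1352078 = 43028530272. Avoidance count = 244662670200 − 43028530272 = 201634139928.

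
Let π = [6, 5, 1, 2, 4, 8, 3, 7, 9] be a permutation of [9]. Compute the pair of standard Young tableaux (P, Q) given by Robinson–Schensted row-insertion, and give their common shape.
P = [1, 2, 3, 7, 9] / [4, 8] / [5] / [6];  Q = [1, 4, 5, 6, 9] / [2, 8] / [3] / [7];  common shape = (5, 2, 1, 1)

Row-insert the values π_1, π_2, … into P one at a time, bumping the leftmost entry strictly greater than the inserted value down to the next row. The recording tableau Q records, in position (i, j), the step at which that cell was added to P.
  Insert 6 (step 1): P = [6];  Q = [1]
  Insert 5 (step 2): P = [5] / [6];  Q = [1] / [2]
  Insert 1 (step 3): P = [1] / [5] / [6];  Q = [1] / [2] / [3]
  Insert 2 (step 4): P = [1, 2] / [5] / [6];  Q = [1, 4] / [2] / [3]
  Insert 4 (step 5): P = [1, 2, 4] / [5] / [6];  Q = [1, 4, 5] / [2] / [3]
  Insert 8 (step 6): P = [1, 2, 4, 8] / [5] / [6];  Q = [1, 4, 5, 6] / [2] / [3]
  Insert 3 (step 7): P = [1, 2, 3, 8] / [4] / [5] / [6];  Q = [1, 4, 5, 6] / [2] / [3] / [7]
  Insert 7 (step 8): P = [1, 2, 3, 7] / [4, 8] / [5] / [6];  Q = [1, 4, 5, 6] / [2, 8] / [3] / [7]
  Insert 9 (step 9): P = [1, 2, 3, 7, 9] / [4, 8] / [5] / [6];  Q = [1, 4, 5, 6, 9] / [2, 8] / [3] / [7]
Final shape: (5, 2, 1, 1).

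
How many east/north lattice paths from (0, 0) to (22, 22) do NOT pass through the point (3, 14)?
Number of paths = 2102589312720

Total paths from (0, 0) to (22, 22): C(44, 22) = 2104098963720. Paths through (3, 14): (paths (0, 0) → (3, 14)) × (paths (3, 14) → (22, 22)) = C(17, 3) · C(27, 19) = 680 · 2220075 = 1509651000. Avoidance count = 2104098963720 − 1509651000 = 2102589312720.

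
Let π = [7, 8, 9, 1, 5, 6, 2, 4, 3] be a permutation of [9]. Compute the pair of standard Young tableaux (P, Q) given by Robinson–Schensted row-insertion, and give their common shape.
P = [1, 2, 3] / [4, 6, 9] / [5, 8] / [7];  Q = [1, 2, 3] / [4, 5, 6] / [7, 8] / [9];  common shape = (3, 3, 2, 1)

Row-insert the values π_1, π_2, … into P one at a time, bumping the leftmost entry strictly greater than the inserted value down to the next row. The recording tableau Q records, in position (i, j), the step at which that cell was added to P.
  Insert 7 (step 1): P = [7];  Q = [1]
  Insert 8 (step 2): P = [7, 8];  Q = [1, 2]
  Insert 9 (step 3): P = [7, 8, 9];  Q = [1, 2, 3]
  Insert 1 (step 4): P = [1, 8, 9] / [7];  Q = [1, 2, 3] / [4]
  Insert 5 (step 5): P = [1, 5, 9] / [7, 8];  Q = [1, 2, 3] / [4, 5]
  Insert 6 (step 6): P = [1, 5, 6] / [7, 8, 9];  Q = [1, 2, 3] / [4, 5, 6]
  Insert 2 (step 7): P = [1, 2, 6] / [5, 8, 9] / [7];  Q = [1, 2, 3] / [4, 5, 6] / [7]
  Insert 4 (step 8): P = [1, 2, 4] / [5, 6, 9] / [7, 8];  Q = [1, 2, 3] / [4, 5, 6] / [7, 8]
  Insert 3 (step 9): P = [1, 2, 3] / [4, 6, 9] / [5, 8] / [7];  Q = [1, 2, 3] / [4, 5, 6] / [7, 8] / [9]
Final shape: (3, 3, 2, 1).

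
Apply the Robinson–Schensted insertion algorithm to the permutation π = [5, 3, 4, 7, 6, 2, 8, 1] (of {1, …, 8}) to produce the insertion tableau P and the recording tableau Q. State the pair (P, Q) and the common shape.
P = [1, 4, 6, 8] / [2, 7] / [3] / [5];  Q = [1, 3, 4, 7] / [2, 5] / [6] / [8];  common shape = (4, 2, 1, 1)

Row-insert the values π_1, π_2, … into P one at a time, bumping the leftmost entry strictly greater than the inserted value down to the next row. The recording tableau Q records, in position (i, j), the step at which that cell was added to P.
  Insert 5 (step 1): P = [5];  Q = [1]
  Insert 3 (step 2): P = [3] / [5];  Q = [1] / [2]
  Insert 4 (step 3): P = [3, 4] / [5];  Q = [1, 3] / [2]
  Insert 7 (step 4): P = [3, 4, 7] / [5];  Q = [1, 3, 4] / [2]
  Insert 6 (step 5): P = [3, 4, 6] / [5, 7];  Q = [1, 3, 4] / [2, 5]
  Insert 2 (step 6): P = [2, 4, 6] / [3, 7] / [5];  Q = [1, 3, 4] / [2, 5] / [6]
  Insert 8 (step 7): P = [2, 4, 6, 8] / [3, 7] / [5];  Q = [1, 3, 4, 7] / [2, 5] / [6]
  Insert 1 (step 8): P = [1, 4, 6, 8] / [2, 7] / [3] / [5];  Q = [1, 3, 4, 7] / [2, 5] / [6] / [8]
Final shape: (4, 2, 1, 1).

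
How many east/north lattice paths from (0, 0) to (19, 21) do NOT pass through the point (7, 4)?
Number of paths = 114156749850

Total paths from (0, 0) to (19, 21): C(40, 19) = 131282408400. Paths through (7, 4): (paths (0, 0) → (7, 4)) × (paths (7, 4) → (19, 21)) = C(11, 7) · C(29, 12) = 330 · 51895935 = 17125658550. Avoidance count = 131282408400 − 17125658550 = 114156749850.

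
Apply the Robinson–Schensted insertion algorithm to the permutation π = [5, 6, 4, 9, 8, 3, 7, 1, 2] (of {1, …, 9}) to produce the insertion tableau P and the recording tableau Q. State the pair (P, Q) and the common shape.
P = [1, 2, 7] / [3, 6] / [4, 8] / [5, 9];  Q = [1, 2, 4] / [3, 5] / [6, 7] / [8, 9];  common shape = (3, 2, 2, 2)

Row-insert the values π_1, π_2, … into P one at a time, bumping the leftmost entry strictly greater than the inserted value down to the next row. The recording tableau Q records, in position (i, j), the step at which that cell was added to P.
  Insert 5 (step 1): P = [5];  Q = [1]
  Insert 6 (step 2): P = [5, 6];  Q = [1, 2]
  Insert 4 (step 3): P = [4, 6] / [5];  Q = [1, 2] / [3]
  Insert 9 (step 4): P = [4, 6, 9] / [5];  Q = [1, 2, 4] / [3]
  Insert 8 (step 5): P = [4, 6, 8] / [5, 9];  Q = [1, 2, 4] / [3, 5]
  Insert 3 (step 6): P = [3, 6, 8] / [4, 9] / [5];  Q = [1, 2, 4] / [3, 5] / [6]
  Insert 7 (step 7): P = [3, 6, 7] / [4, 8] / [5, 9];  Q = [1, 2, 4] / [3, 5] / [6, 7]
  Insert 1 (step 8): P = [1, 6, 7] / [3, 8] / [4, 9] / [5];  Q = [1, 2, 4] / [3, 5] / [6, 7] / [8]
  Insert 2 (step 9): P = [1, 2, 7] / [3, 6] / [4, 8] / [5, 9];  Q = [1, 2, 4] / [3, 5] / [6, 7] / [8, 9]
Final shape: (3, 2, 2, 2).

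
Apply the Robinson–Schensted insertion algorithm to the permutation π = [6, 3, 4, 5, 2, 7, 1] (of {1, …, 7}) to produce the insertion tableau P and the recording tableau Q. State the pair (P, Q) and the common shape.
P = [1, 4, 5, 7] / [2] / [3] / [6];  Q = [1, 3, 4, 6] / [2] / [5] / [7];  common shape = (4, 1, 1, 1)

Row-insert the values π_1, π_2, … into P one at a time, bumping the leftmost entry strictly greater than the inserted value down to the next row. The recording tableau Q records, in position (i, j), the step at which that cell was added to P.
  Insert 6 (step 1): P = [6];  Q = [1]
  Insert 3 (step 2): P = [3] / [6];  Q = [1] / [2]
  Insert 4 (step 3): P = [3, 4] / [6];  Q = [1, 3] / [2]
  Insert 5 (step 4): P = [3, 4, 5] / [6];  Q = [1, 3, 4] / [2]
  Insert 2 (step 5): P = [2, 4, 5] / [3] / [6];  Q = [1, 3, 4] / [2] / [5]
  Insert 7 (step 6): P = [2, 4, 5, 7] / [3] / [6];  Q = [1, 3, 4, 6] / [2] / [5]
  Insert 1 (step 7): P = [1, 4, 5, 7] / [2] / [3] / [6];  Q = [1, 3, 4, 6] / [2] / [5] / [7]
Final shape: (4, 1, 1, 1).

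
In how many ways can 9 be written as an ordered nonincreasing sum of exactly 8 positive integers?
p(9, 8 parts) = 1

Partitions of n into exactly k parts ↔ partitions of n − k into at most k parts (subtract 1 from each part). For n = 9, k = 8, the partitions are: 2+1+1+1+1+1+1+1. Count = 1.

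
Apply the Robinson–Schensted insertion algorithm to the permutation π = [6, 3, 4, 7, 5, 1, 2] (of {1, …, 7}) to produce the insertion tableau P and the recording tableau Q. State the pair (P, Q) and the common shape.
P = [1, 2, 5] / [3, 4] / [6, 7];  Q = [1, 3, 4] / [2, 5] / [6, 7];  common shape = (3, 2, 2)

Row-insert the values π_1, π_2, … into P one at a time, bumping the leftmost entry strictly greater than the inserted value down to the next row. The recording tableau Q records, in position (i, j), the step at which that cell was added to P.
  Insert 6 (step 1): P = [6];  Q = [1]
  Insert 3 (step 2): P = [3] / [6];  Q = [1] / [2]
  Insert 4 (step 3): P = [3, 4] / [6];  Q = [1, 3] / [2]
  Insert 7 (step 4): P = [3, 4, 7] / [6];  Q = [1, 3, 4] / [2]
  Insert 5 (step 5): P = [3, 4, 5] / [6, 7];  Q = [1, 3, 4] / [2, 5]
  Insert 1 (step 6): P = [1, 4, 5] / [3, 7] / [6];  Q = [1, 3, 4] / [2, 5] / [6]
  Insert 2 (step 7): P = [1, 2, 5] / [3, 4] / [6, 7];  Q = [1, 3, 4] / [2, 5] / [6, 7]
Final shape: (3, 2, 2).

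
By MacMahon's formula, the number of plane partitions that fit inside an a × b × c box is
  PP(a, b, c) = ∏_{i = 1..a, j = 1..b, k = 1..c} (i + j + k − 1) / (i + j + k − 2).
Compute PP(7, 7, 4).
PP(7, 7, 4) = 142174944340

Evaluate the triple product over i = 1..7, j = 1..7, k = 1..4. The factors are (2/1) · (3/2) · (4/3) · (5/4) · (3/2) · (4/3) · (5/4) · (6/5) · … (196 factors total). The numerators and denominators telescope so the product is an integer; carrying out the multiplication exactly gives PP(7, 7, 4) = 142174944340.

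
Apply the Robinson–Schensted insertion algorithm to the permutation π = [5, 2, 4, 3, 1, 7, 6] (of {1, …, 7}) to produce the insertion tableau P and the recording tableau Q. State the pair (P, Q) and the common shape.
P = [1, 3, 6] / [2, 7] / [4] / [5];  Q = [1, 3, 6] / [2, 7] / [4] / [5];  common shape = (3, 2, 1, 1)

Row-insert the values π_1, π_2, … into P one at a time, bumping the leftmost entry strictly greater than the inserted value down to the next row. The recording tableau Q records, in position (i, j), the step at which that cell was added to P.
  Insert 5 (step 1): P = [5];  Q = [1]
  Insert 2 (step 2): P = [2] / [5];  Q = [1] / [2]
  Insert 4 (step 3): P = [2, 4] / [5];  Q = [1, 3] / [2]
  Insert 3 (step 4): P = [2, 3] / [4] / [5];  Q = [1, 3] / [2] / [4]
  Insert 1 (step 5): P = [1, 3] / [2] / [4] / [5];  Q = [1, 3] / [2] / [4] / [5]
  Insert 7 (step 6): P = [1, 3, 7] / [2] / [4] / [5];  Q = [1, 3, 6] / [2] / [4] / [5]
  Insert 6 (step 7): P = [1, 3, 6] / [2, 7] / [4] / [5];  Q = [1, 3, 6] / [2, 7] / [4] / [5]
Final shape: (3, 2, 1, 1).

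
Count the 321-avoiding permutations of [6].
C_6 = 132

These 321-avoiding permutations are counted by the Catalan number C_n = (1/(n + 1)) · C(2n, n). For n = 6: C_6 = (1/7) · C(12, 6) = 924/7 = 132.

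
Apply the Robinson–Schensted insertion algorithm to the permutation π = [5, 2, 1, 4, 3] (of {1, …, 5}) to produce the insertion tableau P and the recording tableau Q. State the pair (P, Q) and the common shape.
P = [1, 3] / [2, 4] / [5];  Q = [1, 4] / [2, 5] / [3];  common shape = (2, 2, 1)

Row-insert the values π_1, π_2, … into P one at a time, bumping the leftmost entry strictly greater than the inserted value down to the next row. The recording tableau Q records, in position (i, j), the step at which that cell was added to P.
  Insert 5 (step 1): P = [5];  Q = [1]
  Insert 2 (step 2): P = [2] / [5];  Q = [1] / [2]
  Insert 1 (step 3): P = [1] / [2] / [5];  Q = [1] / [2] / [3]
  Insert 4 (step 4): P = [1, 4] / [2] / [5];  Q = [1, 4] / [2] / [3]
  Insert 3 (step 5): P = [1, 3] / [2, 4] / [5];  Q = [1, 4] / [2, 5] / [3]
Final shape: (2, 2, 1).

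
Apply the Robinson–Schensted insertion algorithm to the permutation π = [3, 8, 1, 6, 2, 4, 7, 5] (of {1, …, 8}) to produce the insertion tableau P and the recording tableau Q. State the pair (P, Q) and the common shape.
P = [1, 2, 4, 5] / [3, 6, 7] / [8];  Q = [1, 2, 6, 7] / [3, 4, 8] / [5];  common shape = (4, 3, 1)

Row-insert the values π_1, π_2, … into P one at a time, bumping the leftmost entry strictly greater than the inserted value down to the next row. The recording tableau Q records, in position (i, j), the step at which that cell was added to P.
  Insert 3 (step 1): P = [3];  Q = [1]
  Insert 8 (step 2): P = [3, 8];  Q = [1, 2]
  Insert 1 (step 3): P = [1, 8] / [3];  Q = [1, 2] / [3]
  Insert 6 (step 4): P = [1, 6] / [3, 8];  Q = [1, 2] / [3, 4]
  Insert 2 (step 5): P = [1, 2] / [3, 6] / [8];  Q = [1, 2] / [3, 4] / [5]
  Insert 4 (step 6): P = [1, 2, 4] / [3, 6] / [8];  Q = [1, 2, 6] / [3, 4] / [5]
  Insert 7 (step 7): P = [1, 2, 4, 7] / [3, 6] / [8];  Q = [1, 2, 6, 7] / [3, 4] / [5]
  Insert 5 (step 8): P = [1, 2, 4, 5] / [3, 6, 7] / [8];  Q = [1, 2, 6, 7] / [3, 4, 8] / [5]
Final shape: (4, 3, 1).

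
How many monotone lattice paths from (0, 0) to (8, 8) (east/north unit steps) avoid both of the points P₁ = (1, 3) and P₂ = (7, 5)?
Number of paths = 6982

Inclusion–exclusion. Total paths: C(16, 8) = 12870. Through P₁: C(4, 1)·C(12, 7) = 3168. Through P₂: C(12, 7)·C(4, 1) = 3168. Since P₁ is strictly southwest of P₂, a monotone path through both must visit P₁ then P₂; paths through both = C(4, 1)·C(8, 6)·C(4, 1) = 448. Avoid both = 12870 − 3168 − 3168 + 448 = 6982.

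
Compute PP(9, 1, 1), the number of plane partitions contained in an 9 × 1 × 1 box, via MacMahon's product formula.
PP(9, 1, 1) = 10

Evaluate the triple product over i = 1..9, j = 1..1, k = 1..1. The factors are (2/1) · (3/2) · (4/3) · (5/4) · (6/5) · (7/6) · (8/7) · (9/8) · … (9 factors total). The numerators and denominators telescope so the product is an integer; carrying out the multiplication exactly gives PP(9, 1, 1) = 10.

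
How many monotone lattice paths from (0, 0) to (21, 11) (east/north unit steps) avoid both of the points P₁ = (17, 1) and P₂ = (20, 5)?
Number of paths = 128638962

Inclusion–exclusion. Total paths: C(32, 21) = 129024480. Through P₁: C(18, 17)·C(14, 4) = 18018. Through P₂: C(25, 20)·C(7, 1) = 371910. Since P₁ is strictly southwest of P₂, a monotone path through both must visit P₁ then P₂; paths through both = C(18, 17)·C(7, 3)·C(7, 1) = 4410. Avoid both = 129024480 − 18018 − 371910 + 4410 = 128638962.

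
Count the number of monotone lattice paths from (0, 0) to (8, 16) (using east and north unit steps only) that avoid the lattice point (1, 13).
Number of paths = 733791

Total paths from (0, 0) to (8, 16): C(24, 8) = 735471. Paths through (1, 13): (paths (0, 0) → (1, 13)) × (paths (1, 13) → (8, 16)) = C(14, 1) · C(10, 7) = 14 · 120 = 1680. Avoidance count = 735471 − 1680 = 733791.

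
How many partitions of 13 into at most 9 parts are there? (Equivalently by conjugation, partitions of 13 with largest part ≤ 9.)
p(13, parts ≤ 9) = 94

Partitions of 13 with all parts ≤ 9: 9+4, 9+3+1, 9+2+2, 9+2+1+1, 9+1+1+1+1, 8+5, 8+4+1, 8+3+2, 8+3+1+1, 8+2+2+1, 8+2+1+1+1, 8+1+1+1+1+1, 7+6, 7+5+1, 7+4+2, 7+4+1+1, 7+3+3, 7+3+2+1, 7+3+1+1+1, 7+2+2+2, 7+2+2+1+1, 7+2+1+1+1+1, 7+1+1+1+1+1+1, 6+6+1, 6+5+2, 6+5+1+1, 6+4+3, 6+4+2+1, 6+4+1+1+1, 6+3+3+1, … (94 total). Count = 94.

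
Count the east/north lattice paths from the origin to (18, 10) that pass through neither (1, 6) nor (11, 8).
Number of paths = 10376895

Inclusion–exclusion. Total paths: C(28, 18) = 13123110. Through P₁: C(7, 1)·C(21, 17) = 41895. Through P₂: C(19, 11)·C(9, 7) = 2720952. Since P₁ is strictly southwest of P₂, a monotone path through both must visit P₁ then P₂; paths through both = C(7, 1)·C(12, 10)·C(9, 7) = 16632. Avoid both = 13123110 − 41895 − 2720952 + 16632 = 10376895.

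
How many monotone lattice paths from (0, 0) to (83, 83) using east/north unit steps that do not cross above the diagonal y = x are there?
C_83 = 68854441132780194707888052034668647142985206100

These NE paths below the diagonal are counted by the Catalan number C_n = (1/(n + 1)) · C(2n, n). For n = 83: C_83 = (1/84) · C(166, 83) = 5783773055153536355462596370912166360010757312400/84 = 68854441132780194707888052034668647142985206100.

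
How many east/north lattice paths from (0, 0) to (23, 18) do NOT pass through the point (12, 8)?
Number of paths = 157681006080

Total paths from (0, 0) to (23, 18): C(41, 23) = 202112640600. Paths through (12, 8): (paths (0, 0) → (12, 8)) × (paths (12, 8) → (23, 18)) = C(20, 12) · C(21, 11) = 125970 · 352716 = 44431634520. Avoidance count = 202112640600 − 44431634520 = 157681006080.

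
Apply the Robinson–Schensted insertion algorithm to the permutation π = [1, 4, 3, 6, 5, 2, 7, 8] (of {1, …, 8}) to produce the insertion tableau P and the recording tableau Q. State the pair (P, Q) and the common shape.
P = [1, 2, 5, 7, 8] / [3, 6] / [4];  Q = [1, 2, 4, 7, 8] / [3, 5] / [6];  common shape = (5, 2, 1)

Row-insert the values π_1, π_2, … into P one at a time, bumping the leftmost entry strictly greater than the inserted value down to the next row. The recording tableau Q records, in position (i, j), the step at which that cell was added to P.
  Insert 1 (step 1): P = [1];  Q = [1]
  Insert 4 (step 2): P = [1, 4];  Q = [1, 2]
  Insert 3 (step 3): P = [1, 3] / [4];  Q = [1, 2] / [3]
  Insert 6 (step 4): P = [1, 3, 6] / [4];  Q = [1, 2, 4] / [3]
  Insert 5 (step 5): P = [1, 3, 5] / [4, 6];  Q = [1, 2, 4] / [3, 5]
  Insert 2 (step 6): P = [1, 2, 5] / [3, 6] / [4];  Q = [1, 2, 4] / [3, 5] / [6]
  Insert 7 (step 7): P = [1, 2, 5, 7] / [3, 6] / [4];  Q = [1, 2, 4, 7] / [3, 5] / [6]
  Insert 8 (step 8): P = [1, 2, 5, 7, 8] / [3, 6] / [4];  Q = [1, 2, 4, 7, 8] / [3, 5] / [6]
Final shape: (5, 2, 1).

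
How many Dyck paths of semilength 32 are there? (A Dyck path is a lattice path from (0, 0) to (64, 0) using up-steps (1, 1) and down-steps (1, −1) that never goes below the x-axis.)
C_32 = 55534064877048198

These Dyck paths are counted by the Catalan number C_n = (1/(n + 1)) · C(2n, n). For n = 32: C_32 = (1/33) · C(64, 32) = 1832624140942590534/33 = 55534064877048198.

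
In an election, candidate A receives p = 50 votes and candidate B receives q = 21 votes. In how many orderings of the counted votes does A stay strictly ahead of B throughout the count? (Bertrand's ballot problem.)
Strict-lead orderings = 223554928867479924

Total orderings of the 71 votes with 50 for A: C(71, 50) = 547324136192795676. By the Bertrand ballot formula (Cycle Lemma / reflection principle), the number of orderings in which A is strictly ahead of B throughout is (p − q)/(p + q) · C(p + q, p) = (50 − 21)/(50 + 21) · 547324136192795676 = 223554928867479924.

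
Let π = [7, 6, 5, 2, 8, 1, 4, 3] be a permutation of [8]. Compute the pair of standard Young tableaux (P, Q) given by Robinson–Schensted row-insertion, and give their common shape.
P = [1, 3] / [2, 4] / [5, 8] / [6] / [7];  Q = [1, 5] / [2, 7] / [3, 8] / [4] / [6];  common shape = (2, 2, 2, 1, 1)

Row-insert the values π_1, π_2, … into P one at a time, bumping the leftmost entry strictly greater than the inserted value down to the next row. The recording tableau Q records, in position (i, j), the step at which that cell was added to P.
  Insert 7 (step 1): P = [7];  Q = [1]
  Insert 6 (step 2): P = [6] / [7];  Q = [1] / [2]
  Insert 5 (step 3): P = [5] / [6] / [7];  Q = [1] / [2] / [3]
  Insert 2 (step 4): P = [2] / [5] / [6] / [7];  Q = [1] / [2] / [3] / [4]
  Insert 8 (step 5): P = [2, 8] / [5] / [6] / [7];  Q = [1, 5] / [2] / [3] / [4]
  Insert 1 (step 6): P = [1, 8] / [2] / [5] / [6] / [7];  Q = [1, 5] / [2] / [3] / [4] / [6]
  Insert 4 (step 7): P = [1, 4] / [2, 8] / [5] / [6] / [7];  Q = [1, 5] / [2, 7] / [3] / [4] / [6]
  Insert 3 (step 8): P = [1, 3] / [2, 4] / [5, 8] / [6] / [7];  Q = [1, 5] / [2, 7] / [3, 8] / [4] / [6]
Final shape: (2, 2, 2, 1, 1).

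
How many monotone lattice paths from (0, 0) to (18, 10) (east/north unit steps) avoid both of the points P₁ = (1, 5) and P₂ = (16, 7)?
Number of paths = 10521696

Inclusion–exclusion. Total paths: C(28, 18) = 13123110. Through P₁: C(6, 1)·C(22, 17) = 158004. Through P₂: C(23, 16)·C(5, 2) = 2451570. Since P₁ is strictly southwest of P₂, a monotone path through both must visit P₁ then P₂; paths through both = C(6, 1)·C(17, 15)·C(5, 2) = 8160. Avoid both = 13123110 − 158004 − 2451570 + 8160 = 10521696.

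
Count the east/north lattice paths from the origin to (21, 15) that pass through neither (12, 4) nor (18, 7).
Number of paths = 5208125060

Inclusion–exclusion. Total paths: C(36, 21) = 5567902560. Through P₁: C(16, 12)·C(20, 9) = 305687200. Through P₂: C(25, 18)·C(11, 3) = 79315500. Since P₁ is strictly southwest of P₂, a monotone path through both must visit P₁ then P₂; paths through both = C(16, 12)·C(9, 6)·C(11, 3) = 25225200. Avoid both = 5567902560 − 305687200 − 79315500 + 25225200 = 5208125060.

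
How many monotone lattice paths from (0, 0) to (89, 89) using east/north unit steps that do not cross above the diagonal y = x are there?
C_89 = 254224158304000796523953440778841647086547372026600

These NE paths below the diagonal are counted by the Catalan number C_n = (1/(n + 1)) · C(2n, n). For n = 89: C_89 = (1/90) · C(178, 89) = 22880174247360071687155809670095748237789263482394000/90 = 254224158304000796523953440778841647086547372026600.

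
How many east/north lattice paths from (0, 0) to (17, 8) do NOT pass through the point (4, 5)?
Number of paths = 1011015

Total paths from (0, 0) to (17, 8): C(25, 17) = 1081575. Paths through (4, 5): (paths (0, 0) → (4, 5)) × (paths (4, 5) → (17, 8)) = C(9, 4) · C(16, 13) = 126 · 560 = 70560. Avoidance count = 1081575 − 70560 = 1011015.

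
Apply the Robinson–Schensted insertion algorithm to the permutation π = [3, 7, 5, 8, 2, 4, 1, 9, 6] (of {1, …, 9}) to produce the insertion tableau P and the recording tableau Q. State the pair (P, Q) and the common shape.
P = [1, 4, 6, 9] / [2, 5, 8] / [3] / [7];  Q = [1, 2, 4, 8] / [3, 6, 9] / [5] / [7];  common shape = (4, 3, 1, 1)

Row-insert the values π_1, π_2, … into P one at a time, bumping the leftmost entry strictly greater than the inserted value down to the next row. The recording tableau Q records, in position (i, j), the step at which that cell was added to P.
  Insert 3 (step 1): P = [3];  Q = [1]
  Insert 7 (step 2): P = [3, 7];  Q = [1, 2]
  Insert 5 (step 3): P = [3, 5] / [7];  Q = [1, 2] / [3]
  Insert 8 (step 4): P = [3, 5, 8] / [7];  Q = [1, 2, 4] / [3]
  Insert 2 (step 5): P = [2, 5, 8] / [3] / [7];  Q = [1, 2, 4] / [3] / [5]
  Insert 4 (step 6): P = [2, 4, 8] / [3, 5] / [7];  Q = [1, 2, 4] / [3, 6] / [5]
  Insert 1 (step 7): P = [1, 4, 8] / [2, 5] / [3] / [7];  Q = [1, 2, 4] / [3, 6] / [5] / [7]
  Insert 9 (step 8): P = [1, 4, 8, 9] / [2, 5] / [3] / [7];  Q = [1, 2, 4, 8] / [3, 6] / [5] / [7]
  Insert 6 (step 9): P = [1, 4, 6, 9] / [2, 5, 8] / [3] / [7];  Q = [1, 2, 4, 8] / [3, 6, 9] / [5] / [7]
Final shape: (4, 3, 1, 1).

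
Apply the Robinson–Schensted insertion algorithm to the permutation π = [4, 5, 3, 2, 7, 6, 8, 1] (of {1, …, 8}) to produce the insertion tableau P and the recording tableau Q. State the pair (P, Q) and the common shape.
P = [1, 5, 6, 8] / [2, 7] / [3] / [4];  Q = [1, 2, 5, 7] / [3, 6] / [4] / [8];  common shape = (4, 2, 1, 1)

Row-insert the values π_1, π_2, … into P one at a time, bumping the leftmost entry strictly greater than the inserted value down to the next row. The recording tableau Q records, in position (i, j), the step at which that cell was added to P.
  Insert 4 (step 1): P = [4];  Q = [1]
  Insert 5 (step 2): P = [4, 5];  Q = [1, 2]
  Insert 3 (step 3): P = [3, 5] / [4];  Q = [1, 2] / [3]
  Insert 2 (step 4): P = [2, 5] / [3] / [4];  Q = [1, 2] / [3] / [4]
  Insert 7 (step 5): P = [2, 5, 7] / [3] / [4];  Q = [1, 2, 5] / [3] / [4]
  Insert 6 (step 6): P = [2, 5, 6] / [3, 7] / [4];  Q = [1, 2, 5] / [3, 6] / [4]
  Insert 8 (step 7): P = [2, 5, 6, 8] / [3, 7] / [4];  Q = [1, 2, 5, 7] / [3, 6] / [4]
  Insert 1 (step 8): P = [1, 5, 6, 8] / [2, 7] / [3] / [4];  Q = [1, 2, 5, 7] / [3, 6] / [4] / [8]
Final shape: (4, 2, 1, 1).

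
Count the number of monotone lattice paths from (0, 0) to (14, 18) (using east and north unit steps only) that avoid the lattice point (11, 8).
Number of paths = 449819148

Total paths from (0, 0) to (14, 18): C(32, 14) = 471435600. Paths through (11, 8): (paths (0, 0) → (11, 8)) × (paths (11, 8) → (14, 18)) = C(19, 11) · C(13, 3) = 75582 · 286 = 21616452. Avoidance count = 471435600 − 21616452 = 449819148.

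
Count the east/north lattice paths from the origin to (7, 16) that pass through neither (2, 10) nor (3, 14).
Number of paths = 209415

Inclusion–exclusion. Total paths: C(23, 7) = 245157. Through P₁: C(12, 2)·C(11, 5) = 30492. Through P₂: C(17, 3)·C(6, 4) = 10200. Since P₁ is strictly southwest of P₂, a monotone path through both must visit P₁ then P₂; paths through both = C(12, 2)·C(5, 1)·C(6, 4) = 4950. Avoid both = 245157 − 30492 − 10200 + 4950 = 209415.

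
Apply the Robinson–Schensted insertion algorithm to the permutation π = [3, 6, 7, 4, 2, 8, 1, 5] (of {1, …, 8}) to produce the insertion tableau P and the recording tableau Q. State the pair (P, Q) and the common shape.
P = [1, 4, 5, 8] / [2, 7] / [3] / [6];  Q = [1, 2, 3, 6] / [4, 8] / [5] / [7];  common shape = (4, 2, 1, 1)

Row-insert the values π_1, π_2, … into P one at a time, bumping the leftmost entry strictly greater than the inserted value down to the next row. The recording tableau Q records, in position (i, j), the step at which that cell was added to P.
  Insert 3 (step 1): P = [3];  Q = [1]
  Insert 6 (step 2): P = [3, 6];  Q = [1, 2]
  Insert 7 (step 3): P = [3, 6, 7];  Q = [1, 2, 3]
  Insert 4 (step 4): P = [3, 4, 7] / [6];  Q = [1, 2, 3] / [4]
  Insert 2 (step 5): P = [2, 4, 7] / [3] / [6];  Q = [1, 2, 3] / [4] / [5]
  Insert 8 (step 6): P = [2, 4, 7, 8] / [3] / [6];  Q = [1, 2, 3, 6] / [4] / [5]
  Insert 1 (step 7): P = [1, 4, 7, 8] / [2] / [3] / [6];  Q = [1, 2, 3, 6] / [4] / [5] / [7]
  Insert 5 (step 8): P = [1, 4, 5, 8] / [2, 7] / [3] / [6];  Q = [1, 2, 3, 6] / [4, 8] / [5] / [7]
Final shape: (4, 2, 1, 1).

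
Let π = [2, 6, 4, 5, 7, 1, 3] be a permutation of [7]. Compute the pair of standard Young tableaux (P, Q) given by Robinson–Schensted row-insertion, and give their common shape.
P = [1, 3, 5, 7] / [2, 4] / [6];  Q = [1, 2, 4, 5] / [3, 7] / [6];  common shape = (4, 2, 1)

Row-insert the values π_1, π_2, … into P one at a time, bumping the leftmost entry strictly greater than the inserted value down to the next row. The recording tableau Q records, in position (i, j), the step at which that cell was added to P.
  Insert 2 (step 1): P = [2];  Q = [1]
  Insert 6 (step 2): P = [2, 6];  Q = [1, 2]
  Insert 4 (step 3): P = [2, 4] / [6];  Q = [1, 2] / [3]
  Insert 5 (step 4): P = [2, 4, 5] / [6];  Q = [1, 2, 4] / [3]
  Insert 7 (step 5): P = [2, 4, 5, 7] / [6];  Q = [1, 2, 4, 5] / [3]
  Insert 1 (step 6): P = [1, 4, 5, 7] / [2] / [6];  Q = [1, 2, 4, 5] / [3] / [6]
  Insert 3 (step 7): P = [1, 3, 5, 7] / [2, 4] / [6];  Q = [1, 2, 4, 5] / [3, 7] / [6]
Final shape: (4, 2, 1).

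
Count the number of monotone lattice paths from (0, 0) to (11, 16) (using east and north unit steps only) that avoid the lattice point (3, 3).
Number of paths = 8968095

Total paths from (0, 0) to (11, 16): C(27, 11) = 13037895. Paths through (3, 3): (paths (0, 0) → (3, 3)) × (paths (3, 3) → (11, 16)) = C(6, 3) · C(21, 8) = 20 · 203490 = 4069800. Avoidance count = 13037895 − 4069800 = 8968095.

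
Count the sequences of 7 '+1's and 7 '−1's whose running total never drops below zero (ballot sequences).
C_7 = 429

These ballot sequences are counted by the Catalan number C_n = (1/(n + 1)) · C(2n, n). For n = 7: C_7 = (1/8) · C(14, 7) = 3432/8 = 429.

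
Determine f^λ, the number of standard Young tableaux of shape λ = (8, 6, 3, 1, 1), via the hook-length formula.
# SYT of shape (8, 6, 3, 1, 1) = 18106088

Hook-length formula: f^λ = n! / Π hook(c), product over all cells c of the Young diagram. For λ = (8, 6, 3, 1, 1), n = 19 boxes. Hook lengths by row (left-to-right, top-to-bottom): [12, 9, 8, 6, 5, 4, 2, 1]; [9, 6, 5, 3, 2, 1]; [5, 2, 1]; [2]; [1]. Product of hooks = 6718464000. So f^λ = 19! / 6718464000 = 121645100408832000 / 6718464000 = 18106088.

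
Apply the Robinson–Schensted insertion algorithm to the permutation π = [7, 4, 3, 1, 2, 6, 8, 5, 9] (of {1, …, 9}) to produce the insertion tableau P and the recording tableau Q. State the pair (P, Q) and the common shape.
P = [1, 2, 5, 8, 9] / [3, 6] / [4] / [7];  Q = [1, 5, 6, 7, 9] / [2, 8] / [3] / [4];  common shape = (5, 2, 1, 1)

Row-insert the values π_1, π_2, … into P one at a time, bumping the leftmost entry strictly greater than the inserted value down to the next row. The recording tableau Q records, in position (i, j), the step at which that cell was added to P.
  Insert 7 (step 1): P = [7];  Q = [1]
  Insert 4 (step 2): P = [4] / [7];  Q = [1] / [2]
  Insert 3 (step 3): P = [3] / [4] / [7];  Q = [1] / [2] / [3]
  Insert 1 (step 4): P = [1] / [3] / [4] / [7];  Q = [1] / [2] / [3] / [4]
  Insert 2 (step 5): P = [1, 2] / [3] / [4] / [7];  Q = [1, 5] / [2] / [3] / [4]
  Insert 6 (step 6): P = [1, 2, 6] / [3] / [4] / [7];  Q = [1, 5, 6] / [2] / [3] / [4]
  Insert 8 (step 7): P = [1, 2, 6, 8] / [3] / [4] / [7];  Q = [1, 5, 6, 7] / [2] / [3] / [4]
  Insert 5 (step 8): P = [1, 2, 5, 8] / [3, 6] / [4] / [7];  Q = [1, 5, 6, 7] / [2, 8] / [3] / [4]
  Insert 9 (step 9): P = [1, 2, 5, 8, 9] / [3, 6] / [4] / [7];  Q = [1, 5, 6, 7, 9] / [2, 8] / [3] / [4]
Final shape: (5, 2, 1, 1).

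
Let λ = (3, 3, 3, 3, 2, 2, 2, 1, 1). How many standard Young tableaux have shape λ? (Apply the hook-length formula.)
# SYT of shape (3, 3, 3, 3, 2, 2, 2, 1, 1) = 5290740

Hook-length formula: f^λ = n! / Π hook(c), product over all cells c of the Young diagram. For λ = (3, 3, 3, 3, 2, 2, 2, 1, 1), n = 20 boxes. Hook lengths by row (left-to-right, top-to-bottom): [11, 8, 4]; [10, 7, 3]; [9, 6, 2]; [8, 5, 1]; [6, 3]; [5, 2]; [4, 1]; [2]; [1]. Product of hooks = 459841536000. So f^λ = 20! / 459841536000 = 2432902008176640000 / 459841536000 = 5290740.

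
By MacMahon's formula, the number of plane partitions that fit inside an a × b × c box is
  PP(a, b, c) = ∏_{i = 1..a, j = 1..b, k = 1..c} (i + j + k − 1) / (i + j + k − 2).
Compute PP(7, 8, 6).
PP(7, 8, 6) = 19702998159210080

Evaluate the triple product over i = 1..7, j = 1..8, k = 1..6. The factors are (2/1) · (3/2) · (4/3) · (5/4) · (6/5) · (7/6) · (3/2) · (4/3) · … (336 factors total). The numerators and denominators telescope so the product is an integer; carrying out the multiplication exactly gives PP(7, 8, 6) = 19702998159210080.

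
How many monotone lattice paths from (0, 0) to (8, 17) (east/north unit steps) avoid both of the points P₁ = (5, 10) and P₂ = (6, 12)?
Number of paths = 520560

Inclusion–exclusion. Total paths: C(25, 8) = 1081575. Through P₁: C(15, 5)·C(10, 3) = 360360. Through P₂: C(18, 6)·C(7, 2) = 389844. Since P₁ is strictly southwest of P₂, a monotone path through both must visit P₁ then P₂; paths through both = C(15, 5)·C(3, 1)·C(7, 2) = 189189. Avoid both = 1081575 − 360360 − 389844 + 189189 = 520560.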